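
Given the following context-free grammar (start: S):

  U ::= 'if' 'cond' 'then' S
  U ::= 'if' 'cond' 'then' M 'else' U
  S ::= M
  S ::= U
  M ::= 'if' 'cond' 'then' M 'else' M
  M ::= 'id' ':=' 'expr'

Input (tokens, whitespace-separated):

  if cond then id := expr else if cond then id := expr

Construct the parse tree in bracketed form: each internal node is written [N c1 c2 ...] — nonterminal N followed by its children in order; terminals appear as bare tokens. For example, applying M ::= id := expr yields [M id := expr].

[S [U if cond then [M id := expr] else [U if cond then [S [M id := expr]]]]]

S
U
if cond then M else U
if cond then id := expr else U
if cond then id := expr else if cond then S
if cond then id := expr else if cond then M
if cond then id := expr else if cond then id := expr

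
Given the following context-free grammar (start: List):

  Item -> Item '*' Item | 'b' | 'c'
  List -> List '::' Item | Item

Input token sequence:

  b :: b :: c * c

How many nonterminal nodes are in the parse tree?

8

[List [List [List [Item b]] :: [Item b]] :: [Item [Item c] * [Item c]]]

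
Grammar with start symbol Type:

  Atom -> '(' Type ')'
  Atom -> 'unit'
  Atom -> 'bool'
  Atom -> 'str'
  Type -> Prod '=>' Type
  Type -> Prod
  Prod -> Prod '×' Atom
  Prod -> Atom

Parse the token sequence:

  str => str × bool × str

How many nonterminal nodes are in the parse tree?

[Type [Prod [Atom str]] => [Type [Prod [Prod [Prod [Atom str]] × [Atom bool]] × [Atom str]]]]

10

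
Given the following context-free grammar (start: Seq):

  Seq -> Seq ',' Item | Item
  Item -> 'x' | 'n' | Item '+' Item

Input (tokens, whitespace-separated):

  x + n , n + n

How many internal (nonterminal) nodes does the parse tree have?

[Seq [Seq [Item [Item x] + [Item n]]] , [Item [Item n] + [Item n]]]

8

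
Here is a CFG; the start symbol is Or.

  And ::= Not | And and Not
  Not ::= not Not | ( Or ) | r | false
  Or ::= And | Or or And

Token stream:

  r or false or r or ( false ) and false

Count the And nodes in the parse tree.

6

[Or [Or [Or [Or [And [Not r]]] or [And [Not false]]] or [And [Not r]]] or [And [And [Not ( [Or [And [Not false]]] )]] and [Not false]]]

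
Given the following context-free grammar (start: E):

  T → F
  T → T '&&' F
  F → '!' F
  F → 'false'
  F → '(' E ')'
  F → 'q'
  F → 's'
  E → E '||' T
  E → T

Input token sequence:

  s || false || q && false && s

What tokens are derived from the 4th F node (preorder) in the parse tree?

[E [E [E [T [F s]]] || [T [F false]]] || [T [T [T [F q]] && [F false]] && [F s]]]

false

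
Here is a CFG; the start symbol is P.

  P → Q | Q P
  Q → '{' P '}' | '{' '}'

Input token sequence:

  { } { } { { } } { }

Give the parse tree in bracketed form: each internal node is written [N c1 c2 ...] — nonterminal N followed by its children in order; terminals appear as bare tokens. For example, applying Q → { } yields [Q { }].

P
Q P
{ } P
{ } Q P
{ } { } P
{ } { } Q P
{ } { } { P } P
{ } { } { Q } P
{ } { } { { } } P
{ } { } { { } } Q
{ } { } { { } } { }

[P [Q { }] [P [Q { }] [P [Q { [P [Q { }]] }] [P [Q { }]]]]]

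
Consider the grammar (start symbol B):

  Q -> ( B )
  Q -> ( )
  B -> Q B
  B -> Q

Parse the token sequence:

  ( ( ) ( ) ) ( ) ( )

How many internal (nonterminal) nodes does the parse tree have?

[B [Q ( [B [Q ( )] [B [Q ( )]]] )] [B [Q ( )] [B [Q ( )]]]]

10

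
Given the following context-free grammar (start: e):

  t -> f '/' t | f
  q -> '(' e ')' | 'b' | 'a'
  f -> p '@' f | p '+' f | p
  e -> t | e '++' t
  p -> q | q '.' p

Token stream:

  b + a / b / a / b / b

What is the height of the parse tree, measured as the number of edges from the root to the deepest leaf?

[e [t [f [p [q b]] + [f [p [q a]]]] / [t [f [p [q b]]] / [t [f [p [q a]]] / [t [f [p [q b]]] / [t [f [p [q b]]]]]]]]]

9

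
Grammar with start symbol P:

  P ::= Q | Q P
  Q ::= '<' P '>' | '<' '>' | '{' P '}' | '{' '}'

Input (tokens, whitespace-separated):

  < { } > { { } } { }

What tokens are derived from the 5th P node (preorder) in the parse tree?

{ }

[P [Q < [P [Q { }]] >] [P [Q { [P [Q { }]] }] [P [Q { }]]]]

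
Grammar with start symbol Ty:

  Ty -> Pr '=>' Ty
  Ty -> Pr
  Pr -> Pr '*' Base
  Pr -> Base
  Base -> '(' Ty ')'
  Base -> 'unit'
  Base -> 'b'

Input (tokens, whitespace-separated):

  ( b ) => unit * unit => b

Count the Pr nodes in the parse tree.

[Ty [Pr [Base ( [Ty [Pr [Base b]]] )]] => [Ty [Pr [Pr [Base unit]] * [Base unit]] => [Ty [Pr [Base b]]]]]

5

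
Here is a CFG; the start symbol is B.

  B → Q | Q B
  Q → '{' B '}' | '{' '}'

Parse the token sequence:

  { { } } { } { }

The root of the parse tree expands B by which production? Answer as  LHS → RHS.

B → Q B

[B [Q { [B [Q { }]] }] [B [Q { }] [B [Q { }]]]]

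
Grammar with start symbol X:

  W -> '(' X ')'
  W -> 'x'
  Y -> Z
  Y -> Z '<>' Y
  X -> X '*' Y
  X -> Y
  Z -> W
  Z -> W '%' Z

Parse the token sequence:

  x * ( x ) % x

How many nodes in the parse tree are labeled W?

4

[X [X [Y [Z [W x]]]] * [Y [Z [W ( [X [Y [Z [W x]]]] )] % [Z [W x]]]]]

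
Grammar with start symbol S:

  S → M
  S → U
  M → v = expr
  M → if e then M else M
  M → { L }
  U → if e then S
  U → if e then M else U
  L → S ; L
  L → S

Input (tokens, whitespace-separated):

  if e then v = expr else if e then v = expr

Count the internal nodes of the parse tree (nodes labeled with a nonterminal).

[S [U if e then [M v = expr] else [U if e then [S [M v = expr]]]]]

6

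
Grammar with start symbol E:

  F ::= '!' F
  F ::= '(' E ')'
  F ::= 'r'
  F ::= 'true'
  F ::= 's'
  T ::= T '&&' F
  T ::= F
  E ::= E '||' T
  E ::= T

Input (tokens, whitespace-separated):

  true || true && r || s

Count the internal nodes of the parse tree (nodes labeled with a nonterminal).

11

[E [E [E [T [F true]]] || [T [T [F true]] && [F r]]] || [T [F s]]]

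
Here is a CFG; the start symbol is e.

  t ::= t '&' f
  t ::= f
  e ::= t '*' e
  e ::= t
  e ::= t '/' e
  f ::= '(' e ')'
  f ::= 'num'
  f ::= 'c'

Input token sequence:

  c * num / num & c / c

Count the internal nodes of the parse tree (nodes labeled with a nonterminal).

[e [t [f c]] * [e [t [f num]] / [e [t [t [f num]] & [f c]] / [e [t [f c]]]]]]

14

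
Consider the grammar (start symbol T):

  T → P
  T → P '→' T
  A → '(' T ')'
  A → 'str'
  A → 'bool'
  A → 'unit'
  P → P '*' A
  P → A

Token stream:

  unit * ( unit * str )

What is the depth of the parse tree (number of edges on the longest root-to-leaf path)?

[T [P [P [A unit]] * [A ( [T [P [P [A unit]] * [A str]]] )]]]

7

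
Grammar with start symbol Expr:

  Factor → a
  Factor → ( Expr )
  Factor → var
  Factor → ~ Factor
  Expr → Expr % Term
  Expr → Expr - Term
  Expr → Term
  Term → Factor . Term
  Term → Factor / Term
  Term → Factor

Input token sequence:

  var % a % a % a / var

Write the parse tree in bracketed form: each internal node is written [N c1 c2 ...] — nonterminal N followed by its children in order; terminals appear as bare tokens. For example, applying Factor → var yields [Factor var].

Expr
Expr % Term
Expr % Term % Term
Expr % Term % Term % Term
Term % Term % Term % Term
Factor % Term % Term % Term
var % Term % Term % Term
var % Factor % Term % Term
var % a % Term % Term
var % a % Factor % Term
var % a % a % Term
var % a % a % Factor / Term
var % a % a % a / Term
var % a % a % a / Factor
var % a % a % a / var

[Expr [Expr [Expr [Expr [Term [Factor var]]] % [Term [Factor a]]] % [Term [Factor a]]] % [Term [Factor a] / [Term [Factor var]]]]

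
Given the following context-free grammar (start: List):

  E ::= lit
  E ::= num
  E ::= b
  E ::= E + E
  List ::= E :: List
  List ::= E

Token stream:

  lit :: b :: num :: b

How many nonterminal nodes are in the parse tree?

[List [E lit] :: [List [E b] :: [List [E num] :: [List [E b]]]]]

8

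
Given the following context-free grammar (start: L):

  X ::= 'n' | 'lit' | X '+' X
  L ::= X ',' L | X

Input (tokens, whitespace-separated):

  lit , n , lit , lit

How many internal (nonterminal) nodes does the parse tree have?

[L [X lit] , [L [X n] , [L [X lit] , [L [X lit]]]]]

8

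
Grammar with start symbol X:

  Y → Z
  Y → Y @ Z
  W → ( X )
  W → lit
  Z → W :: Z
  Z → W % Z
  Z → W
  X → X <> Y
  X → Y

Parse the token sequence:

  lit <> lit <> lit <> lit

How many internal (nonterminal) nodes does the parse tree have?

[X [X [X [X [Y [Z [W lit]]]] <> [Y [Z [W lit]]]] <> [Y [Z [W lit]]]] <> [Y [Z [W lit]]]]

16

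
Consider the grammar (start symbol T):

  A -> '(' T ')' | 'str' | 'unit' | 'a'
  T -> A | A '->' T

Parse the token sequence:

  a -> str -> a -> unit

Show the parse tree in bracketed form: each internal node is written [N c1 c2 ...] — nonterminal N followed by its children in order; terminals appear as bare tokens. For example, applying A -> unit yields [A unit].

[T [A a] -> [T [A str] -> [T [A a] -> [T [A unit]]]]]

T
A -> T
a -> T
a -> A -> T
a -> str -> T
a -> str -> A -> T
a -> str -> a -> T
a -> str -> a -> A
a -> str -> a -> unit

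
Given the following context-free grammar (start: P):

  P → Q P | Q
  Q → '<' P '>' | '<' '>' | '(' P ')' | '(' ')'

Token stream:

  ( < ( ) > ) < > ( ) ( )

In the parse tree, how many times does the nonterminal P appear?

6

[P [Q ( [P [Q < [P [Q ( )]] >]] )] [P [Q < >] [P [Q ( )] [P [Q ( )]]]]]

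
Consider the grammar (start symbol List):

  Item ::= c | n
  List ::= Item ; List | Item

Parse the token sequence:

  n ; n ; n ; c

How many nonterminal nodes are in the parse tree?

[List [Item n] ; [List [Item n] ; [List [Item n] ; [List [Item c]]]]]

8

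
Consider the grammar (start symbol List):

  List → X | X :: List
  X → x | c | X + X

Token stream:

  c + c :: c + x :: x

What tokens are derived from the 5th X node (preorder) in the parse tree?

[List [X [X c] + [X c]] :: [List [X [X c] + [X x]] :: [List [X x]]]]

c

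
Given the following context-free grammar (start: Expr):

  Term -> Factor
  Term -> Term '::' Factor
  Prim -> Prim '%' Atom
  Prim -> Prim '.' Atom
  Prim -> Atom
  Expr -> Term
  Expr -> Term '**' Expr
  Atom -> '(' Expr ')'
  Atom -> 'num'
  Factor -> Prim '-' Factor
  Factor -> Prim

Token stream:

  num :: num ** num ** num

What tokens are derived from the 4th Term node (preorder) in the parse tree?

num

[Expr [Term [Term [Factor [Prim [Atom num]]]] :: [Factor [Prim [Atom num]]]] ** [Expr [Term [Factor [Prim [Atom num]]]] ** [Expr [Term [Factor [Prim [Atom num]]]]]]]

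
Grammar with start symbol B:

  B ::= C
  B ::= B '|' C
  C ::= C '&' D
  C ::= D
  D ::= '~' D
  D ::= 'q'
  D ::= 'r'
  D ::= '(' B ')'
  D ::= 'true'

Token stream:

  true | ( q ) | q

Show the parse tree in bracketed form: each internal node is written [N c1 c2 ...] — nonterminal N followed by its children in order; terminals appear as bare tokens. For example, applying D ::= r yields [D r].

B
B | C
B | C | C
C | C | C
D | C | C
true | C | C
true | D | C
true | ( B ) | C
true | ( C ) | C
true | ( D ) | C
true | ( q ) | C
true | ( q ) | D
true | ( q ) | q

[B [B [B [C [D true]]] | [C [D ( [B [C [D q]]] )]]] | [C [D q]]]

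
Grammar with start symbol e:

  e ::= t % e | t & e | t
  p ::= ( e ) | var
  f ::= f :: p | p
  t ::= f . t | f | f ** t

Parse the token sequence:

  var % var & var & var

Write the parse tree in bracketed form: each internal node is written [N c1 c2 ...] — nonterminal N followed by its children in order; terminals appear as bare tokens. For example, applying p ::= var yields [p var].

[e [t [f [p var]]] % [e [t [f [p var]]] & [e [t [f [p var]]] & [e [t [f [p var]]]]]]]

e
t % e
f % e
p % e
var % e
var % t & e
var % f & e
var % p & e
var % var & e
var % var & t & e
var % var & f & e
var % var & p & e
var % var & var & e
var % var & var & t
var % var & var & f
var % var & var & p
var % var & var & var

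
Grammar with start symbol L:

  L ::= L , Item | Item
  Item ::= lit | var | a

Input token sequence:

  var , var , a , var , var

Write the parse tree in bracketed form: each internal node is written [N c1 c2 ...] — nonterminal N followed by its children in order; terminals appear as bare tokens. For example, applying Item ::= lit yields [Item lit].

[L [L [L [L [L [Item var]] , [Item var]] , [Item a]] , [Item var]] , [Item var]]

L
L , Item
L , Item , Item
L , Item , Item , Item
L , Item , Item , Item , Item
Item , Item , Item , Item , Item
var , Item , Item , Item , Item
var , var , Item , Item , Item
var , var , a , Item , Item
var , var , a , var , Item
var , var , a , var , var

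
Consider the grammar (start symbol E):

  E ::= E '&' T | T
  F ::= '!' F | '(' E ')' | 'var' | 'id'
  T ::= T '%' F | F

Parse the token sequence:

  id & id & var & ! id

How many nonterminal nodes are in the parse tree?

13

[E [E [E [E [T [F id]]] & [T [F id]]] & [T [F var]]] & [T [F ! [F id]]]]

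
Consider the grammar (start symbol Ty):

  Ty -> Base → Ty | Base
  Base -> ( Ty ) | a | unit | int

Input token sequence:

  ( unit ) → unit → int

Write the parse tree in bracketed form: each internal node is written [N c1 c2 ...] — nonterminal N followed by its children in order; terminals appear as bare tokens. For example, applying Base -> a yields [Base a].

[Ty [Base ( [Ty [Base unit]] )] → [Ty [Base unit] → [Ty [Base int]]]]

Ty
Base → Ty
( Ty ) → Ty
( Base ) → Ty
( unit ) → Ty
( unit ) → Base → Ty
( unit ) → unit → Ty
( unit ) → unit → Base
( unit ) → unit → int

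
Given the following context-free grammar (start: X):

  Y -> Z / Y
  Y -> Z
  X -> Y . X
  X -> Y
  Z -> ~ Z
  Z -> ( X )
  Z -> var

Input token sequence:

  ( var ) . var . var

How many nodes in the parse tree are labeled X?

4

[X [Y [Z ( [X [Y [Z var]]] )]] . [X [Y [Z var]] . [X [Y [Z var]]]]]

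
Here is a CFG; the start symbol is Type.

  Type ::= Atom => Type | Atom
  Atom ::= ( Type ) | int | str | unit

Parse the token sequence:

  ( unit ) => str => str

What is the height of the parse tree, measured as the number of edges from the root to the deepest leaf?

[Type [Atom ( [Type [Atom unit]] )] => [Type [Atom str] => [Type [Atom str]]]]

4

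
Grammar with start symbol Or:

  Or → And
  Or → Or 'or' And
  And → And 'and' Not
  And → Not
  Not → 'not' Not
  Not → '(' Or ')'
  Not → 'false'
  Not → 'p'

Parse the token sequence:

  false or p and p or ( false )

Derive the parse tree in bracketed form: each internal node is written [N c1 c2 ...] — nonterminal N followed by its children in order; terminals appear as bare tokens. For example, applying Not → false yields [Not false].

Or
Or or And
Or or And or And
And or And or And
Not or And or And
false or And or And
false or And and Not or And
false or Not and Not or And
false or p and Not or And
false or p and p or And
false or p and p or Not
false or p and p or ( Or )
false or p and p or ( And )
false or p and p or ( Not )
false or p and p or ( false )

[Or [Or [Or [And [Not false]]] or [And [And [Not p]] and [Not p]]] or [And [Not ( [Or [And [Not false]]] )]]]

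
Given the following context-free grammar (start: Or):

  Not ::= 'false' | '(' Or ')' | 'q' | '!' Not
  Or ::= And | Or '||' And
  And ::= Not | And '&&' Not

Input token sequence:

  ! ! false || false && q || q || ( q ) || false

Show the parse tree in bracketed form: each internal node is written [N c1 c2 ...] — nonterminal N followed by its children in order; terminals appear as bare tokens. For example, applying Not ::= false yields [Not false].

Or
Or || And
Or || And || And
Or || And || And || And
Or || And || And || And || And
And || And || And || And || And
Not || And || And || And || And
! Not || And || And || And || And
! ! Not || And || And || And || And
! ! false || And || And || And || And
! ! false || And && Not || And || And || And
! ! false || Not && Not || And || And || And
! ! false || false && Not || And || And || And
! ! false || false && q || And || And || And
! ! false || false && q || Not || And || And
! ! false || false && q || q || And || And
! ! false || false && q || q || Not || And
! ! false || false && q || q || ( Or ) || And
! ! false || false && q || q || ( And ) || And
! ! false || false && q || q || ( Not ) || And
! ! false || false && q || q || ( q ) || And
! ! false || false && q || q || ( q ) || Not
! ! false || false && q || q || ( q ) || false

[Or [Or [Or [Or [Or [And [Not ! [Not ! [Not false]]]]] || [And [And [Not false]] && [Not q]]] || [And [Not q]]] || [And [Not ( [Or [And [Not q]]] )]]] || [And [Not false]]]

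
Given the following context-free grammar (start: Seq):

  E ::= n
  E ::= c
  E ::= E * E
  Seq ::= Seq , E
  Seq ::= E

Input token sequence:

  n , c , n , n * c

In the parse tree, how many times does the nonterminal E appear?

6

[Seq [Seq [Seq [Seq [E n]] , [E c]] , [E n]] , [E [E n] * [E c]]]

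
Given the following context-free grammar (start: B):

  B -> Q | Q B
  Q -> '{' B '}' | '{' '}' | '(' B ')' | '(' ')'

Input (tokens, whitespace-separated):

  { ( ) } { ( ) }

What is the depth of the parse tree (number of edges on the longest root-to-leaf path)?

[B [Q { [B [Q ( )]] }] [B [Q { [B [Q ( )]] }]]]

5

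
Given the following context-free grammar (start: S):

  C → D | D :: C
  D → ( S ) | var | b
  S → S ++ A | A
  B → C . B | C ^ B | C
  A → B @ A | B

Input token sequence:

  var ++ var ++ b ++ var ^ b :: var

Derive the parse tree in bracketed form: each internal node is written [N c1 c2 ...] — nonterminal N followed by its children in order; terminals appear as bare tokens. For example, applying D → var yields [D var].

[S [S [S [S [A [B [C [D var]]]]] ++ [A [B [C [D var]]]]] ++ [A [B [C [D b]]]]] ++ [A [B [C [D var]] ^ [B [C [D b] :: [C [D var]]]]]]]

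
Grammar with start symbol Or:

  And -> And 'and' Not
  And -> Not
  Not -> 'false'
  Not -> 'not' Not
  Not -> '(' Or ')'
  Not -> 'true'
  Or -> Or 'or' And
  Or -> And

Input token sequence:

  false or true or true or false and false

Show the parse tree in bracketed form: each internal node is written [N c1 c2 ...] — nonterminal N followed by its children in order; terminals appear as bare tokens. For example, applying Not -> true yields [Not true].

Or
Or or And
Or or And or And
Or or And or And or And
And or And or And or And
Not or And or And or And
false or And or And or And
false or Not or And or And
false or true or And or And
false or true or Not or And
false or true or true or And
false or true or true or And and Not
false or true or true or Not and Not
false or true or true or false and Not
false or true or true or false and false

[Or [Or [Or [Or [And [Not false]]] or [And [Not true]]] or [And [Not true]]] or [And [And [Not false]] and [Not false]]]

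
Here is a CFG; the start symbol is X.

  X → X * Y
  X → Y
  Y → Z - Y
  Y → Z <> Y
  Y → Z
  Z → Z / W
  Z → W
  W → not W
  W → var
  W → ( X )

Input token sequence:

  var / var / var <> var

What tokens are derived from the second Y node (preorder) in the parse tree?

[X [Y [Z [Z [Z [W var]] / [W var]] / [W var]] <> [Y [Z [W var]]]]]

var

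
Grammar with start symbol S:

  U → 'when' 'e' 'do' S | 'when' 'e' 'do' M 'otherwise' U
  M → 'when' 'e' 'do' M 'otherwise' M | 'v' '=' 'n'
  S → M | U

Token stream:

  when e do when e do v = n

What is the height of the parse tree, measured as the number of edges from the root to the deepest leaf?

6

[S [U when e do [S [U when e do [S [M v = n]]]]]]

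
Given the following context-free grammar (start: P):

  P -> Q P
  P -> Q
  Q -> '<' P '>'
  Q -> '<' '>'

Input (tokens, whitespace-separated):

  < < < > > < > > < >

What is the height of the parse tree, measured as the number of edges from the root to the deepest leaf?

[P [Q < [P [Q < [P [Q < >]] >] [P [Q < >]]] >] [P [Q < >]]]

6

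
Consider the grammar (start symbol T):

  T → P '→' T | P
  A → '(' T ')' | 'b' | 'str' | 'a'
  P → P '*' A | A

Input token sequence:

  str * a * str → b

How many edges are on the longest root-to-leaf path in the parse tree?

[T [P [P [P [A str]] * [A a]] * [A str]] → [T [P [A b]]]]

5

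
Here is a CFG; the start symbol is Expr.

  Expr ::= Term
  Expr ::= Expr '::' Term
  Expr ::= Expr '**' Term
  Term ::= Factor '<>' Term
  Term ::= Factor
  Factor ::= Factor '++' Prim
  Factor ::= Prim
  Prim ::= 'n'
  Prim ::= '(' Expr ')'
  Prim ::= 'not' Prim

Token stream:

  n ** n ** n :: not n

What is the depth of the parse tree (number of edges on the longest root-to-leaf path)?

[Expr [Expr [Expr [Expr [Term [Factor [Prim n]]]] ** [Term [Factor [Prim n]]]] ** [Term [Factor [Prim n]]]] :: [Term [Factor [Prim not [Prim n]]]]]

7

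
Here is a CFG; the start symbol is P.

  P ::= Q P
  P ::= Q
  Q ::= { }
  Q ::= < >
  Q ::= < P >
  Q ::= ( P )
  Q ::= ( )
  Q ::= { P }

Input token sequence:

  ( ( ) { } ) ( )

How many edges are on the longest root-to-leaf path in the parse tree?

5

[P [Q ( [P [Q ( )] [P [Q { }]]] )] [P [Q ( )]]]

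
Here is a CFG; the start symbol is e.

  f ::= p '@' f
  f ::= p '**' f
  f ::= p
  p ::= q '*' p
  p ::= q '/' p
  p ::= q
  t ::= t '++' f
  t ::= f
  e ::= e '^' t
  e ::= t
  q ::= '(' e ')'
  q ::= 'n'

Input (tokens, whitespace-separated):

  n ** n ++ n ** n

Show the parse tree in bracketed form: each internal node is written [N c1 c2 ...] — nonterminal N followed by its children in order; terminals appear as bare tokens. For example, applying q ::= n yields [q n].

e
t
t ++ f
f ++ f
p ** f ++ f
q ** f ++ f
n ** f ++ f
n ** p ++ f
n ** q ++ f
n ** n ++ f
n ** n ++ p ** f
n ** n ++ q ** f
n ** n ++ n ** f
n ** n ++ n ** p
n ** n ++ n ** q
n ** n ++ n ** n

[e [t [t [f [p [q n]] ** [f [p [q n]]]]] ++ [f [p [q n]] ** [f [p [q n]]]]]]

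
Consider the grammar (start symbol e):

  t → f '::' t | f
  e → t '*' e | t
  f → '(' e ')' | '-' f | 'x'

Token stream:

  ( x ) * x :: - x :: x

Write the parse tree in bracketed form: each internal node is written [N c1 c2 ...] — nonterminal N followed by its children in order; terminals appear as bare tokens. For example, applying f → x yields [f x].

e
t * e
f * e
( e ) * e
( t ) * e
( f ) * e
( x ) * e
( x ) * t
( x ) * f :: t
( x ) * x :: t
( x ) * x :: f :: t
( x ) * x :: - f :: t
( x ) * x :: - x :: t
( x ) * x :: - x :: f
( x ) * x :: - x :: x

[e [t [f ( [e [t [f x]]] )]] * [e [t [f x] :: [t [f - [f x]] :: [t [f x]]]]]]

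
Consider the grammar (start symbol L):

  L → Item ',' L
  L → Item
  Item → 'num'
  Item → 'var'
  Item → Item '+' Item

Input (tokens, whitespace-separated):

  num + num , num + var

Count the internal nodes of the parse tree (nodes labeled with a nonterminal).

[L [Item [Item num] + [Item num]] , [L [Item [Item num] + [Item var]]]]

8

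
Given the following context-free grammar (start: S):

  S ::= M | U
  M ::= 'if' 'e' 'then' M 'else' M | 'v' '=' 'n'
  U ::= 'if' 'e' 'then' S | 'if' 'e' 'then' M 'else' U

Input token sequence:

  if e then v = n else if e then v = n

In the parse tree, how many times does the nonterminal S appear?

[S [U if e then [M v = n] else [U if e then [S [M v = n]]]]]

2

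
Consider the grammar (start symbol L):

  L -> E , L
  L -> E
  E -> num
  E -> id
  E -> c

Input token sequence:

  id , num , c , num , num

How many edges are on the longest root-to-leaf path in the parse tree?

6

[L [E id] , [L [E num] , [L [E c] , [L [E num] , [L [E num]]]]]]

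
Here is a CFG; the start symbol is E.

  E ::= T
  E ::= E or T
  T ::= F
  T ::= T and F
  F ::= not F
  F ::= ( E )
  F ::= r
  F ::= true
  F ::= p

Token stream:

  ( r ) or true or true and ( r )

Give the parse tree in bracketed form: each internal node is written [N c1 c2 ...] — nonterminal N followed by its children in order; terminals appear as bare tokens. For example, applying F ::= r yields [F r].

[E [E [E [T [F ( [E [T [F r]]] )]]] or [T [F true]]] or [T [T [F true]] and [F ( [E [T [F r]]] )]]]

E
E or T
E or T or T
T or T or T
F or T or T
( E ) or T or T
( T ) or T or T
( F ) or T or T
( r ) or T or T
( r ) or F or T
( r ) or true or T
( r ) or true or T and F
( r ) or true or F and F
( r ) or true or true and F
( r ) or true or true and ( E )
( r ) or true or true and ( T )
( r ) or true or true and ( F )
( r ) or true or true and ( r )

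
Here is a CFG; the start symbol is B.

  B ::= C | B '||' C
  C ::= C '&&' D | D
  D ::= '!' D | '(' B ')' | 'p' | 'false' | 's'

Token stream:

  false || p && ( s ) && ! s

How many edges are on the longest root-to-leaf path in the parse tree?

7

[B [B [C [D false]]] || [C [C [C [D p]] && [D ( [B [C [D s]]] )]] && [D ! [D s]]]]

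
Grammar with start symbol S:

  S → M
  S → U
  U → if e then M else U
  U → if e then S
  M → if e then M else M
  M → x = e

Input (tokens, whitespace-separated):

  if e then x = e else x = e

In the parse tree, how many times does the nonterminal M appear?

3

[S [M if e then [M x = e] else [M x = e]]]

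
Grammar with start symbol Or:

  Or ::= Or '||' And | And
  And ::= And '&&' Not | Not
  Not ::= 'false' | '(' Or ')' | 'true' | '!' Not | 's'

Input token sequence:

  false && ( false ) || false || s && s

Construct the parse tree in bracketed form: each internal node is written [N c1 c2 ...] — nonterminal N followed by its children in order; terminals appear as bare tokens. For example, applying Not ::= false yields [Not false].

Or
Or || And
Or || And || And
And || And || And
And && Not || And || And
Not && Not || And || And
false && Not || And || And
false && ( Or ) || And || And
false && ( And ) || And || And
false && ( Not ) || And || And
false && ( false ) || And || And
false && ( false ) || Not || And
false && ( false ) || false || And
false && ( false ) || false || And && Not
false && ( false ) || false || Not && Not
false && ( false ) || false || s && Not
false && ( false ) || false || s && s

[Or [Or [Or [And [And [Not false]] && [Not ( [Or [And [Not false]]] )]]] || [And [Not false]]] || [And [And [Not s]] && [Not s]]]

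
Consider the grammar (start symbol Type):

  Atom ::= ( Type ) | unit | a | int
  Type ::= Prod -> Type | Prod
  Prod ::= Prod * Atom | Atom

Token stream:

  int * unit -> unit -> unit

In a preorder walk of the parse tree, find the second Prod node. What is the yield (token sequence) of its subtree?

int

[Type [Prod [Prod [Atom int]] * [Atom unit]] -> [Type [Prod [Atom unit]] -> [Type [Prod [Atom unit]]]]]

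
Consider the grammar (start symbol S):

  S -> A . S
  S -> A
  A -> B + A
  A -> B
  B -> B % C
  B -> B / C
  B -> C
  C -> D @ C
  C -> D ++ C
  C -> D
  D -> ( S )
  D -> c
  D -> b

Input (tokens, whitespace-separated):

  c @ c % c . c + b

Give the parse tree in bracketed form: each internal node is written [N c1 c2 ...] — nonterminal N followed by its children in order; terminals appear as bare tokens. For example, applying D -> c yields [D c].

S
A . S
B . S
B % C . S
C % C . S
D @ C % C . S
c @ C % C . S
c @ D % C . S
c @ c % C . S
c @ c % D . S
c @ c % c . S
c @ c % c . A
c @ c % c . B + A
c @ c % c . C + A
c @ c % c . D + A
c @ c % c . c + A
c @ c % c . c + B
c @ c % c . c + C
c @ c % c . c + D
c @ c % c . c + b

[S [A [B [B [C [D c] @ [C [D c]]]] % [C [D c]]]] . [S [A [B [C [D c]]] + [A [B [C [D b]]]]]]]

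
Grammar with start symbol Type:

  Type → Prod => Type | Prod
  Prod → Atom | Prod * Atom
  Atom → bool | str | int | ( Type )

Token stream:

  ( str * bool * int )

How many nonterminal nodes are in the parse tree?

[Type [Prod [Atom ( [Type [Prod [Prod [Prod [Atom str]] * [Atom bool]] * [Atom int]]] )]]]

10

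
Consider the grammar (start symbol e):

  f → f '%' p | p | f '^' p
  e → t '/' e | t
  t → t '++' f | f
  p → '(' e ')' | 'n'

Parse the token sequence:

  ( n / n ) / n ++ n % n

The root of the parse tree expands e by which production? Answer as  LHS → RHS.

e → t '/' e

[e [t [f [p ( [e [t [f [p n]]] / [e [t [f [p n]]]]] )]]] / [e [t [t [f [p n]]] ++ [f [f [p n]] % [p n]]]]]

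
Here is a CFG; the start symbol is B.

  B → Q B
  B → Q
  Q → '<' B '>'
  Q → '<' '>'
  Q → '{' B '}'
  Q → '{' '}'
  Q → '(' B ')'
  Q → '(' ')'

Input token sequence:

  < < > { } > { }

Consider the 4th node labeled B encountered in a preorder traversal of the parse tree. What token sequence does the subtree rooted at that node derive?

[B [Q < [B [Q < >] [B [Q { }]]] >] [B [Q { }]]]

{ }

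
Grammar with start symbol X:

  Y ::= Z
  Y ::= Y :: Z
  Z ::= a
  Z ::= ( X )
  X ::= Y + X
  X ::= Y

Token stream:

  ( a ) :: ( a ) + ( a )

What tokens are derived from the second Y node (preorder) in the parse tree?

( a )

[X [Y [Y [Z ( [X [Y [Z a]]] )]] :: [Z ( [X [Y [Z a]]] )]] + [X [Y [Z ( [X [Y [Z a]]] )]]]]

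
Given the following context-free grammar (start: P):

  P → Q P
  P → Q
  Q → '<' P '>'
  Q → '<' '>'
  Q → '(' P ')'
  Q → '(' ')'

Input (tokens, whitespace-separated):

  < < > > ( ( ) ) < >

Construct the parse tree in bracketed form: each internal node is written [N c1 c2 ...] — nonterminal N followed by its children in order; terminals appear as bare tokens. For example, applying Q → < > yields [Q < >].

[P [Q < [P [Q < >]] >] [P [Q ( [P [Q ( )]] )] [P [Q < >]]]]

P
Q P
< P > P
< Q > P
< < > > P
< < > > Q P
< < > > ( P ) P
< < > > ( Q ) P
< < > > ( ( ) ) P
< < > > ( ( ) ) Q
< < > > ( ( ) ) < >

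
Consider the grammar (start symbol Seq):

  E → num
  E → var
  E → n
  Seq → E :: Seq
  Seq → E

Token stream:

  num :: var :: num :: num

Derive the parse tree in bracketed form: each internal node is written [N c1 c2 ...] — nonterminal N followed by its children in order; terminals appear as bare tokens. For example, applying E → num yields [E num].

Seq
E :: Seq
num :: Seq
num :: E :: Seq
num :: var :: Seq
num :: var :: E :: Seq
num :: var :: num :: Seq
num :: var :: num :: E
num :: var :: num :: num

[Seq [E num] :: [Seq [E var] :: [Seq [E num] :: [Seq [E num]]]]]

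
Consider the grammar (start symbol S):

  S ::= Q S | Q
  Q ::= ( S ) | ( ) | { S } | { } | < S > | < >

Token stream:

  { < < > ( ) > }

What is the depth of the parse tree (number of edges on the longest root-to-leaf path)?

[S [Q { [S [Q < [S [Q < >] [S [Q ( )]]] >]] }]]

7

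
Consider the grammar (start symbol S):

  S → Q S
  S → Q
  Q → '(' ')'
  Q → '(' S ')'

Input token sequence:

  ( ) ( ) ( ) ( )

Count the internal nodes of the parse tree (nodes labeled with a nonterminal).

8

[S [Q ( )] [S [Q ( )] [S [Q ( )] [S [Q ( )]]]]]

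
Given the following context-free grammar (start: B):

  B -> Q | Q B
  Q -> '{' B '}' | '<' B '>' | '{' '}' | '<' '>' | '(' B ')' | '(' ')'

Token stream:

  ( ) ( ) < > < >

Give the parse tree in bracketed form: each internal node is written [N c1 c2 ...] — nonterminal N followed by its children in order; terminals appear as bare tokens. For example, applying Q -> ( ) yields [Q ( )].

[B [Q ( )] [B [Q ( )] [B [Q < >] [B [Q < >]]]]]

B
Q B
( ) B
( ) Q B
( ) ( ) B
( ) ( ) Q B
( ) ( ) < > B
( ) ( ) < > Q
( ) ( ) < > < >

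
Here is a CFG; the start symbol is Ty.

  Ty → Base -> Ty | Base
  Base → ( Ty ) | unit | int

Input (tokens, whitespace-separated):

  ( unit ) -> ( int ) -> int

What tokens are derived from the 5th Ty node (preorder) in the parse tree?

[Ty [Base ( [Ty [Base unit]] )] -> [Ty [Base ( [Ty [Base int]] )] -> [Ty [Base int]]]]

int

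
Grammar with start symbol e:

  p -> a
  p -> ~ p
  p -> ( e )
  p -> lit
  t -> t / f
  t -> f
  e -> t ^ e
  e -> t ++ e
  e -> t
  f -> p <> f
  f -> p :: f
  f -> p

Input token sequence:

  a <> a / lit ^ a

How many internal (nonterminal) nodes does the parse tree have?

13

[e [t [t [f [p a] <> [f [p a]]]] / [f [p lit]]] ^ [e [t [f [p a]]]]]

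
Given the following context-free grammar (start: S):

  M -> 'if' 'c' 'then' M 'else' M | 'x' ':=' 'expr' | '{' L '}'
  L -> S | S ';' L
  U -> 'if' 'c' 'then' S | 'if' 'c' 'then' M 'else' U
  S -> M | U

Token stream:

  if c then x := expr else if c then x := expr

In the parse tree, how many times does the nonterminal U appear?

[S [U if c then [M x := expr] else [U if c then [S [M x := expr]]]]]

2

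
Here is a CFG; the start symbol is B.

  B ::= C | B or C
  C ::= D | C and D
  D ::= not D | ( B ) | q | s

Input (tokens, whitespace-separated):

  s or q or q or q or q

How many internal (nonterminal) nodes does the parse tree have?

[B [B [B [B [B [C [D s]]] or [C [D q]]] or [C [D q]]] or [C [D q]]] or [C [D q]]]

15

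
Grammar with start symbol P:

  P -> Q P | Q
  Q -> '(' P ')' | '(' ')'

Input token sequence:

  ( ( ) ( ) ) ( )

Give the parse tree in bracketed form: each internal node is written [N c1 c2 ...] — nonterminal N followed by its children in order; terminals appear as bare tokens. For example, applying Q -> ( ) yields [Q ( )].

P
Q P
( P ) P
( Q P ) P
( ( ) P ) P
( ( ) Q ) P
( ( ) ( ) ) P
( ( ) ( ) ) Q
( ( ) ( ) ) ( )

[P [Q ( [P [Q ( )] [P [Q ( )]]] )] [P [Q ( )]]]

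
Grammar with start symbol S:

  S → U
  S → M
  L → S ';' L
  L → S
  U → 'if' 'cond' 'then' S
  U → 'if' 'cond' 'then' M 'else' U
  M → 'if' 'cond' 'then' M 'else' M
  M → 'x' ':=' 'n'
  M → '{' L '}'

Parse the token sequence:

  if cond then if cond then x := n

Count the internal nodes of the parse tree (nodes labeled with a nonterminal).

6

[S [U if cond then [S [U if cond then [S [M x := n]]]]]]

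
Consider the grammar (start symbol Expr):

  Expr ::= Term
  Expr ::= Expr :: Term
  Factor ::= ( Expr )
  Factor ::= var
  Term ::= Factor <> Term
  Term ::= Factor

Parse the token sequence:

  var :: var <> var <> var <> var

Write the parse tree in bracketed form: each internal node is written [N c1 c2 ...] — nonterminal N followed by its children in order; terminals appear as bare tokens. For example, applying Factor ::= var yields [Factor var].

[Expr [Expr [Term [Factor var]]] :: [Term [Factor var] <> [Term [Factor var] <> [Term [Factor var] <> [Term [Factor var]]]]]]

Expr
Expr :: Term
Term :: Term
Factor :: Term
var :: Term
var :: Factor <> Term
var :: var <> Term
var :: var <> Factor <> Term
var :: var <> var <> Term
var :: var <> var <> Factor <> Term
var :: var <> var <> var <> Term
var :: var <> var <> var <> Factor
var :: var <> var <> var <> var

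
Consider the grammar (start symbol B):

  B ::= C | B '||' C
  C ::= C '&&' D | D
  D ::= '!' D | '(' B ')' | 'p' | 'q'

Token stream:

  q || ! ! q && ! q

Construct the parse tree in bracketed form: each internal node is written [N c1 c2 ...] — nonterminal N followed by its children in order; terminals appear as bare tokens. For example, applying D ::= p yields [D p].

B
B || C
C || C
D || C
q || C
q || C && D
q || D && D
q || ! D && D
q || ! ! D && D
q || ! ! q && D
q || ! ! q && ! D
q || ! ! q && ! q

[B [B [C [D q]]] || [C [C [D ! [D ! [D q]]]] && [D ! [D q]]]]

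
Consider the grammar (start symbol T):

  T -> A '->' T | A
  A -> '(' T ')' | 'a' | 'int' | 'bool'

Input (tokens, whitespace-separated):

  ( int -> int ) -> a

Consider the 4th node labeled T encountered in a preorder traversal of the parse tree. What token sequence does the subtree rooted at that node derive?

[T [A ( [T [A int] -> [T [A int]]] )] -> [T [A a]]]

a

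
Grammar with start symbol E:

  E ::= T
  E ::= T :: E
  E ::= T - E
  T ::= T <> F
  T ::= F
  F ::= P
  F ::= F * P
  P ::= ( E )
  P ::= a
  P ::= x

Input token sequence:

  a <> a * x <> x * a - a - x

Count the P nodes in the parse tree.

[E [T [T [T [F [P a]]] <> [F [F [P a]] * [P x]]] <> [F [F [P x]] * [P a]]] - [E [T [F [P a]]] - [E [T [F [P x]]]]]]

7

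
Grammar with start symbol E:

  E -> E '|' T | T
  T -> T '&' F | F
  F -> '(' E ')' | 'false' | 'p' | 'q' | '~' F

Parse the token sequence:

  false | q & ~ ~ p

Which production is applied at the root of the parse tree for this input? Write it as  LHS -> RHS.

[E [E [T [F false]]] | [T [T [F q]] & [F ~ [F ~ [F p]]]]]

E -> E '|' T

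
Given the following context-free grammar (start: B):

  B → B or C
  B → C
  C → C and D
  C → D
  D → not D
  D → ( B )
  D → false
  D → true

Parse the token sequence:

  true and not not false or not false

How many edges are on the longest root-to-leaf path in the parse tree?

[B [B [C [C [D true]] and [D not [D not [D false]]]]] or [C [D not [D false]]]]

6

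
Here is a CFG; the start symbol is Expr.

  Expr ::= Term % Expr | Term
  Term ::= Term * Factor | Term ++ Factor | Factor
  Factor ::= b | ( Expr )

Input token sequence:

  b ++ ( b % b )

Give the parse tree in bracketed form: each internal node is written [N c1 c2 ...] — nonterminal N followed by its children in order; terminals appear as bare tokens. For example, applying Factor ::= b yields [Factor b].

Expr
Term
Term ++ Factor
Factor ++ Factor
b ++ Factor
b ++ ( Expr )
b ++ ( Term % Expr )
b ++ ( Factor % Expr )
b ++ ( b % Expr )
b ++ ( b % Term )
b ++ ( b % Factor )
b ++ ( b % b )

[Expr [Term [Term [Factor b]] ++ [Factor ( [Expr [Term [Factor b]] % [Expr [Term [Factor b]]]] )]]]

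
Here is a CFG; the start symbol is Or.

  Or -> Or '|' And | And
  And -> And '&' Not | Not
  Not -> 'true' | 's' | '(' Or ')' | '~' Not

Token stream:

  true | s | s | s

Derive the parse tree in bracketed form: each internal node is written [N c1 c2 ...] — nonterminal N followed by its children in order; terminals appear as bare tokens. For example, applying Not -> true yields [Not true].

Or
Or | And
Or | And | And
Or | And | And | And
And | And | And | And
Not | And | And | And
true | And | And | And
true | Not | And | And
true | s | And | And
true | s | Not | And
true | s | s | And
true | s | s | Not
true | s | s | s

[Or [Or [Or [Or [And [Not true]]] | [And [Not s]]] | [And [Not s]]] | [And [Not s]]]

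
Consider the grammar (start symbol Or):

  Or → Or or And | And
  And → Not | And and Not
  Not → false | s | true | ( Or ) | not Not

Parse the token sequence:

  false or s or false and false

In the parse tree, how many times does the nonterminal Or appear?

3

[Or [Or [Or [And [Not false]]] or [And [Not s]]] or [And [And [Not false]] and [Not false]]]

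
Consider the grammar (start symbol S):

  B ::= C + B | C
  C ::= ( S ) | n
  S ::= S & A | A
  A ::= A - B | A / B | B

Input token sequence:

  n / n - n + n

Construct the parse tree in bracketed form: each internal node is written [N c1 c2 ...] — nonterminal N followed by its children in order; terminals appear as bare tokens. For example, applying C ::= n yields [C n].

S
A
A - B
A / B - B
B / B - B
C / B - B
n / B - B
n / C - B
n / n - B
n / n - C + B
n / n - n + B
n / n - n + C
n / n - n + n

[S [A [A [A [B [C n]]] / [B [C n]]] - [B [C n] + [B [C n]]]]]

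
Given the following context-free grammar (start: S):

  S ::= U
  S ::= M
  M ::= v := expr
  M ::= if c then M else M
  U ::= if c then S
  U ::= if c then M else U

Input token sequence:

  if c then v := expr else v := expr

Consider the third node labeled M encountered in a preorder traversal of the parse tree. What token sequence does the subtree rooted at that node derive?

v := expr

[S [M if c then [M v := expr] else [M v := expr]]]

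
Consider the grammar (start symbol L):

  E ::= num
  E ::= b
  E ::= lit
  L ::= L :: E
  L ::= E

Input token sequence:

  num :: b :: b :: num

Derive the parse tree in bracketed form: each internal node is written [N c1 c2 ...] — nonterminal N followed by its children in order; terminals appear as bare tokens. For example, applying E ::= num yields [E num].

[L [L [L [L [E num]] :: [E b]] :: [E b]] :: [E num]]

L
L :: E
L :: E :: E
L :: E :: E :: E
E :: E :: E :: E
num :: E :: E :: E
num :: b :: E :: E
num :: b :: b :: E
num :: b :: b :: num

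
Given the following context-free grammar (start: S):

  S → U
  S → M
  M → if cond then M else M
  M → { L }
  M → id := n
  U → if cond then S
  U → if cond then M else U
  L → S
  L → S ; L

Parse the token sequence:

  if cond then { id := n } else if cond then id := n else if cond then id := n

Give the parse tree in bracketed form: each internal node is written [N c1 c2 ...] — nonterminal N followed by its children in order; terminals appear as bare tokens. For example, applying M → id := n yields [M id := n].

[S [U if cond then [M { [L [S [M id := n]]] }] else [U if cond then [M id := n] else [U if cond then [S [M id := n]]]]]]

S
U
if cond then M else U
if cond then { L } else U
if cond then { S } else U
if cond then { M } else U
if cond then { id := n } else U
if cond then { id := n } else if cond then M else U
if cond then { id := n } else if cond then id := n else U
if cond then { id := n } else if cond then id := n else if cond then S
if cond then { id := n } else if cond then id := n else if cond then M
if cond then { id := n } else if cond then id := n else if cond then id := n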